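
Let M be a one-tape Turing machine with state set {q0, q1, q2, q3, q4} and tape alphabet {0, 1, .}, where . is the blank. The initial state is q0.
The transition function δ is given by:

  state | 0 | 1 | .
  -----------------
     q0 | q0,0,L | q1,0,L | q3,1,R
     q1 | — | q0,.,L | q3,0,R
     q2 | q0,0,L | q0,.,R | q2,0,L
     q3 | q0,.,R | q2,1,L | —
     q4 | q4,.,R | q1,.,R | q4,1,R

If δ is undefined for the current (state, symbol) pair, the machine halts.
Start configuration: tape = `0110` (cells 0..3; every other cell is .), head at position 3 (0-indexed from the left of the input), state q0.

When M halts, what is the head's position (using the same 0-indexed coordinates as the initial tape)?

state=q0 head=3 tape=.011[0]..   (q0,0)→(q0,0,L)
state=q0 head=2 tape=.01[1]0..   (q0,1)→(q1,0,L)
state=q1 head=1 tape=.0[1]00..   (q1,1)→(q0,.,L)
state=q0 head=0 tape=.[0].00..   (q0,0)→(q0,0,L)
state=q0 head=-1 tape=[.]0.00..   (q0,.)→(q3,1,R)
state=q3 head=0 tape=1[0].00..   (q3,0)→(q0,.,R)
state=q0 head=1 tape=1.[.]00..   (q0,.)→(q3,1,R)
state=q3 head=2 tape=1.1[0]0..   (q3,0)→(q0,.,R)
state=q0 head=3 tape=1.1.[0]..   (q0,0)→(q0,0,L)
state=q0 head=2 tape=1.1[.]0..   (q0,.)→(q3,1,R)
state=q3 head=3 tape=1.11[0]..   (q3,0)→(q0,.,R)
state=q0 head=4 tape=1.11.[.].   (q0,.)→(q3,1,R)
state=q3 head=5 tape=1.11.1[.]
At halt the head is at cell 5.

5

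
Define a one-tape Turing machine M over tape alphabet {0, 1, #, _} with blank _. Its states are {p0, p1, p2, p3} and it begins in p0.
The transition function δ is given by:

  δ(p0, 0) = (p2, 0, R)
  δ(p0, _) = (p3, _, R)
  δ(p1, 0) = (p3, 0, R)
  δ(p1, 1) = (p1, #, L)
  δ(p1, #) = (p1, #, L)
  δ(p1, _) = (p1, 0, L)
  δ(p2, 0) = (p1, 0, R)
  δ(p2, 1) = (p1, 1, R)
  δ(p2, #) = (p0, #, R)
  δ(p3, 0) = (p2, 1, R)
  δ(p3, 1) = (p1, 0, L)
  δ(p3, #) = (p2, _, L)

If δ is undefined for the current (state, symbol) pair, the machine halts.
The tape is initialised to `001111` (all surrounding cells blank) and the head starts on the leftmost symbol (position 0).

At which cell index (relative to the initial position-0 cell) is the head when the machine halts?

state=p0 head=0 tape=[0]01111   (p0,0)→(p2,0,R)
state=p2 head=1 tape=0[0]1111   (p2,0)→(p1,0,R)
state=p1 head=2 tape=00[1]111   (p1,1)→(p1,#,L)
state=p1 head=1 tape=0[0]#111   (p1,0)→(p3,0,R)
state=p3 head=2 tape=00[#]111   (p3,#)→(p2,_,L)
state=p2 head=1 tape=0[0]_111   (p2,0)→(p1,0,R)
state=p1 head=2 tape=00[_]111   (p1,_)→(p1,0,L)
state=p1 head=1 tape=0[0]0111   (p1,0)→(p3,0,R)
state=p3 head=2 tape=00[0]111   (p3,0)→(p2,1,R)
state=p2 head=3 tape=001[1]11   (p2,1)→(p1,1,R)
state=p1 head=4 tape=0011[1]1   (p1,1)→(p1,#,L)
state=p1 head=3 tape=001[1]#1   (p1,1)→(p1,#,L)
state=p1 head=2 tape=00[1]##1   (p1,1)→(p1,#,L)
state=p1 head=1 tape=0[0]###1   (p1,0)→(p3,0,R)
state=p3 head=2 tape=00[#]##1   (p3,#)→(p2,_,L)
state=p2 head=1 tape=0[0]_##1   (p2,0)→(p1,0,R)
state=p1 head=2 tape=00[_]##1   (p1,_)→(p1,0,L)
state=p1 head=1 tape=0[0]0##1   (p1,0)→(p3,0,R)
state=p3 head=2 tape=00[0]##1   (p3,0)→(p2,1,R)
state=p2 head=3 tape=001[#]#1   (p2,#)→(p0,#,R)
state=p0 head=4 tape=001#[#]1
At halt the head is at cell 4.

4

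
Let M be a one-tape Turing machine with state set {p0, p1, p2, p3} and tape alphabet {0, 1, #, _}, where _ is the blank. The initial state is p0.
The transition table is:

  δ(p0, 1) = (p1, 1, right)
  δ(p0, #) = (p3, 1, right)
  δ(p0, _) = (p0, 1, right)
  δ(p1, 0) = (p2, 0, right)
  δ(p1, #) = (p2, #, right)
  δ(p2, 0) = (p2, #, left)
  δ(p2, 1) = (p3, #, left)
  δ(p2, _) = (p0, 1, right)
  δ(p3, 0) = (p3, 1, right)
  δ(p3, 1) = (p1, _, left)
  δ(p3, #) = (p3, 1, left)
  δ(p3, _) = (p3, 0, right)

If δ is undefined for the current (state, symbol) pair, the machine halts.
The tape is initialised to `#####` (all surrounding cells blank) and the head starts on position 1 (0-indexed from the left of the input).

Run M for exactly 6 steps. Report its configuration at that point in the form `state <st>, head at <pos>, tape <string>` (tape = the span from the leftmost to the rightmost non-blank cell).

state p1, head at 3, tape #11##

state=p0 head=1 tape=#[#]###   (p0,#)→(p3,1,right)
state=p3 head=2 tape=#1[#]##   (p3,#)→(p3,1,left)
state=p3 head=1 tape=#[1]1##   (p3,1)→(p1,_,left)
state=p1 head=0 tape=[#]_1##   (p1,#)→(p2,#,right)
state=p2 head=1 tape=#[_]1##   (p2,_)→(p0,1,right)
state=p0 head=2 tape=#1[1]##   (p0,1)→(p1,1,right)
state=p1 head=3 tape=#11[#]#
After 6 steps: state p1, head at 3, tape #11##.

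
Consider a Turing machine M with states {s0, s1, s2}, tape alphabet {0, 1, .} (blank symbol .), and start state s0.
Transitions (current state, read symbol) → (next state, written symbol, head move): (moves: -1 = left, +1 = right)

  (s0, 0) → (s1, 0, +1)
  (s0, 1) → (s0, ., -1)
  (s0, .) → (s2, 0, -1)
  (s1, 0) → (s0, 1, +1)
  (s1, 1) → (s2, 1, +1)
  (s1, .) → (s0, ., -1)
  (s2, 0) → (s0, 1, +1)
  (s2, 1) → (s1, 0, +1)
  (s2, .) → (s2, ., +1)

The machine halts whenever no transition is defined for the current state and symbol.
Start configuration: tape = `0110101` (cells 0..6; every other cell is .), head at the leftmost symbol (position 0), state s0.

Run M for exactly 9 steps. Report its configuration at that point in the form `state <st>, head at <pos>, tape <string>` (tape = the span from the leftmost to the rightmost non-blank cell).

state s1, head at 3, tape 010..01

s0 | [0]110101   read 0 → write 0, move +1, go to s1
s1 | 0[1]10101   read 1 → write 1, move +1, go to s2
s2 | 01[1]0101   read 1 → write 0, move +1, go to s1
s1 | 010[0]101   read 0 → write 1, move +1, go to s0
s0 | 0101[1]01   read 1 → write ., move -1, go to s0
s0 | 010[1].01   read 1 → write ., move -1, go to s0
s0 | 01[0]..01   read 0 → write 0, move +1, go to s1
s1 | 010[.].01   read . → write ., move -1, go to s0
s0 | 01[0]..01   read 0 → write 0, move +1, go to s1
s1 | 010[.].01
After 9 steps: state s1, head at 3, tape 010..01.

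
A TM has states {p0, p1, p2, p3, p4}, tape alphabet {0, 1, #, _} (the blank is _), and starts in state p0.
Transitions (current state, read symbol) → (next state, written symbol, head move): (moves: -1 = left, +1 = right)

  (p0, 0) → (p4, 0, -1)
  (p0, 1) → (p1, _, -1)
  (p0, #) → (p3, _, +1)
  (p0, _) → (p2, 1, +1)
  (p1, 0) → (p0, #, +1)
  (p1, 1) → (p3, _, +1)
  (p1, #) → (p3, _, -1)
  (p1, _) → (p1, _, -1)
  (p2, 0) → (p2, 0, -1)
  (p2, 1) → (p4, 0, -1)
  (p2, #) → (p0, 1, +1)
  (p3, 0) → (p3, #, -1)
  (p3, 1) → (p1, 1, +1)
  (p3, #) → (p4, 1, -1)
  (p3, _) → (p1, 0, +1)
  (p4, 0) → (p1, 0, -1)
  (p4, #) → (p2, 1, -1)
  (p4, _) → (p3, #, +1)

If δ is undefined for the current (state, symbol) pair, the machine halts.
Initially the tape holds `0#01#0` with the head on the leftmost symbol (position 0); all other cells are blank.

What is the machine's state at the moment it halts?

p2

state=p0 head=0 tape=___[0]#01#0   (p0,0)→(p4,0,-1)
state=p4 head=-1 tape=__[_]0#01#0   (p4,_)→(p3,#,+1)
state=p3 head=0 tape=__#[0]#01#0   (p3,0)→(p3,#,-1)
state=p3 head=-1 tape=__[#]##01#0   (p3,#)→(p4,1,-1)
state=p4 head=-2 tape=_[_]1##01#0   (p4,_)→(p3,#,+1)
state=p3 head=-1 tape=_#[1]##01#0   (p3,1)→(p1,1,+1)
state=p1 head=0 tape=_#1[#]#01#0   (p1,#)→(p3,_,-1)
state=p3 head=-1 tape=_#[1]_#01#0   (p3,1)→(p1,1,+1)
state=p1 head=0 tape=_#1[_]#01#0   (p1,_)→(p1,_,-1)
state=p1 head=-1 tape=_#[1]_#01#0   (p1,1)→(p3,_,+1)
state=p3 head=0 tape=_#_[_]#01#0   (p3,_)→(p1,0,+1)
state=p1 head=1 tape=_#_0[#]01#0   (p1,#)→(p3,_,-1)
state=p3 head=0 tape=_#_[0]_01#0   (p3,0)→(p3,#,-1)
state=p3 head=-1 tape=_#[_]#_01#0   (p3,_)→(p1,0,+1)
state=p1 head=0 tape=_#0[#]_01#0   (p1,#)→(p3,_,-1)
state=p3 head=-1 tape=_#[0]__01#0   (p3,0)→(p3,#,-1)
state=p3 head=-2 tape=_[#]#__01#0   (p3,#)→(p4,1,-1)
state=p4 head=-3 tape=[_]1#__01#0   (p4,_)→(p3,#,+1)
state=p3 head=-2 tape=#[1]#__01#0   (p3,1)→(p1,1,+1)
state=p1 head=-1 tape=#1[#]__01#0   (p1,#)→(p3,_,-1)
state=p3 head=-2 tape=#[1]___01#0   (p3,1)→(p1,1,+1)
state=p1 head=-1 tape=#1[_]__01#0   (p1,_)→(p1,_,-1)
state=p1 head=-2 tape=#[1]___01#0   (p1,1)→(p3,_,+1)
state=p3 head=-1 tape=#_[_]__01#0   (p3,_)→(p1,0,+1)
state=p1 head=0 tape=#_0[_]_01#0   (p1,_)→(p1,_,-1)
state=p1 head=-1 tape=#_[0]__01#0   (p1,0)→(p0,#,+1)
state=p0 head=0 tape=#_#[_]_01#0   (p0,_)→(p2,1,+1)
state=p2 head=1 tape=#_#1[_]01#0
No transition is defined for (p2, _); M halts in state p2.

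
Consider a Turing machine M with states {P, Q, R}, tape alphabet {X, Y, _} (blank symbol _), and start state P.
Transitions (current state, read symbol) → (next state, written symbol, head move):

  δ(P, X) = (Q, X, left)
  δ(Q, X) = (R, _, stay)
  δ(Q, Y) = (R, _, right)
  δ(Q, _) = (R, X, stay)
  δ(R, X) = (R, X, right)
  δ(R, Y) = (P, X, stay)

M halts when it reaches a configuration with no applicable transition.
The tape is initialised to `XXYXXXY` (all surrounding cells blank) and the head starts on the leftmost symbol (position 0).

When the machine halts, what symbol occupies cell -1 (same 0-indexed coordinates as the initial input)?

X

P | _[X]XYXXXY   read X → write X, move left, go to Q
Q | [_]XXYXXXY   read _ → write X, move stay, go to R
R | [X]XXYXXXY   read X → write X, move right, go to R
R | X[X]XYXXXY   read X → write X, move right, go to R
R | XX[X]YXXXY   read X → write X, move right, go to R
R | XXX[Y]XXXY   read Y → write X, move stay, go to P
P | XXX[X]XXXY   read X → write X, move left, go to Q
Q | XX[X]XXXXY   read X → write _, move stay, go to R
R | XX[_]XXXXY
Cell -1 holds X when M halts.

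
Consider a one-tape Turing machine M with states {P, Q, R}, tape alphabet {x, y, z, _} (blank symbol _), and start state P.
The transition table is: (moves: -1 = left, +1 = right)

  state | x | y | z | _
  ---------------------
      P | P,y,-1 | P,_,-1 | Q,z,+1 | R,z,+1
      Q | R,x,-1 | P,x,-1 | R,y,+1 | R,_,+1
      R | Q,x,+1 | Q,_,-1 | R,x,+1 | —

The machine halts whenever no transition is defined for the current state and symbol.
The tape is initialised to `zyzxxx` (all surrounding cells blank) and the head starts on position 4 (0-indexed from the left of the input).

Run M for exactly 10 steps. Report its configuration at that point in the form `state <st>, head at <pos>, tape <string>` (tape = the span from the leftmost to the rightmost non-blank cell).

state=P head=4 tape=zyzx[x]x   (P,x)→(P,y,-1)
state=P head=3 tape=zyz[x]yx   (P,x)→(P,y,-1)
state=P head=2 tape=zy[z]yyx   (P,z)→(Q,z,+1)
state=Q head=3 tape=zyz[y]yx   (Q,y)→(P,x,-1)
state=P head=2 tape=zy[z]xyx   (P,z)→(Q,z,+1)
state=Q head=3 tape=zyz[x]yx   (Q,x)→(R,x,-1)
state=R head=2 tape=zy[z]xyx   (R,z)→(R,x,+1)
state=R head=3 tape=zyx[x]yx   (R,x)→(Q,x,+1)
state=Q head=4 tape=zyxx[y]x   (Q,y)→(P,x,-1)
state=P head=3 tape=zyx[x]xx   (P,x)→(P,y,-1)
state=P head=2 tape=zy[x]yxx
After 10 steps: state P, head at 2, tape zyxyxx.

state P, head at 2, tape zyxyxx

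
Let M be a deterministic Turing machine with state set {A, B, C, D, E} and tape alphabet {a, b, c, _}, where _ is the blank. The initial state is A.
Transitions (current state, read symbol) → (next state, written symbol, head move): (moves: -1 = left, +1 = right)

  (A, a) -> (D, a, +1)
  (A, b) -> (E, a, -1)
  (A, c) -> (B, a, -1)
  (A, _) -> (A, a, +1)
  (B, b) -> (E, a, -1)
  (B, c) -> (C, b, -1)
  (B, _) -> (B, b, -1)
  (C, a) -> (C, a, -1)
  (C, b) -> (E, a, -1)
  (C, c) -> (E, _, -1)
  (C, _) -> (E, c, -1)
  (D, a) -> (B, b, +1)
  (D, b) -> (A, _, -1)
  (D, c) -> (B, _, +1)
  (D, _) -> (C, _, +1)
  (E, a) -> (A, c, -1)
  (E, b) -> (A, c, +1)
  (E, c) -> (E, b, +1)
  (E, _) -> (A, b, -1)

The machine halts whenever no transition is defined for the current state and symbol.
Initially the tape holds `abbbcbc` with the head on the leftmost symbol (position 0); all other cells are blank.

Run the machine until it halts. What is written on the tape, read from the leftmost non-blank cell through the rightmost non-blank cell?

aacabcbc

state=A head=0 tape=_[a]bbbcbc   (A,a)→(D,a,+1)
state=D head=1 tape=_a[b]bbcbc   (D,b)→(A,_,-1)
state=A head=0 tape=_[a]_bbcbc   (A,a)→(D,a,+1)
state=D head=1 tape=_a[_]bbcbc   (D,_)→(C,_,+1)
state=C head=2 tape=_a_[b]bcbc   (C,b)→(E,a,-1)
state=E head=1 tape=_a[_]abcbc   (E,_)→(A,b,-1)
state=A head=0 tape=_[a]babcbc   (A,a)→(D,a,+1)
state=D head=1 tape=_a[b]abcbc   (D,b)→(A,_,-1)
state=A head=0 tape=_[a]_abcbc   (A,a)→(D,a,+1)
state=D head=1 tape=_a[_]abcbc   (D,_)→(C,_,+1)
state=C head=2 tape=_a_[a]bcbc   (C,a)→(C,a,-1)
state=C head=1 tape=_a[_]abcbc   (C,_)→(E,c,-1)
state=E head=0 tape=_[a]cabcbc   (E,a)→(A,c,-1)
state=A head=-1 tape=[_]ccabcbc   (A,_)→(A,a,+1)
state=A head=0 tape=a[c]cabcbc   (A,c)→(B,a,-1)
state=B head=-1 tape=[a]acabcbc
The non-blank tape span at halt is aacabcbc.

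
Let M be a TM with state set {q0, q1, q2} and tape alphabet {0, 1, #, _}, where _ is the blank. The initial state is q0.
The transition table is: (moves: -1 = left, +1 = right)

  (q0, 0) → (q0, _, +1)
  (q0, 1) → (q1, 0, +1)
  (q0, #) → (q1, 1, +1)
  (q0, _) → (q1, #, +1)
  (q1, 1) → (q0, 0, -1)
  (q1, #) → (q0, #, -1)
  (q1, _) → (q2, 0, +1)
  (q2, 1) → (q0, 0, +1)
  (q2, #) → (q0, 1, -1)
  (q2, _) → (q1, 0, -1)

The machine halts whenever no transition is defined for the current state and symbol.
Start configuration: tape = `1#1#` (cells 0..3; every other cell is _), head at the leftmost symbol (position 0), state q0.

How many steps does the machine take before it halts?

6

state=q0 head=0 tape=[1]#1#   (q0,1)→(q1,0,+1)
state=q1 head=1 tape=0[#]1#   (q1,#)→(q0,#,-1)
state=q0 head=0 tape=[0]#1#   (q0,0)→(q0,_,+1)
state=q0 head=1 tape=_[#]1#   (q0,#)→(q1,1,+1)
state=q1 head=2 tape=_1[1]#   (q1,1)→(q0,0,-1)
state=q0 head=1 tape=_[1]0#   (q0,1)→(q1,0,+1)
state=q1 head=2 tape=_0[0]#
M halts after 6 transitions.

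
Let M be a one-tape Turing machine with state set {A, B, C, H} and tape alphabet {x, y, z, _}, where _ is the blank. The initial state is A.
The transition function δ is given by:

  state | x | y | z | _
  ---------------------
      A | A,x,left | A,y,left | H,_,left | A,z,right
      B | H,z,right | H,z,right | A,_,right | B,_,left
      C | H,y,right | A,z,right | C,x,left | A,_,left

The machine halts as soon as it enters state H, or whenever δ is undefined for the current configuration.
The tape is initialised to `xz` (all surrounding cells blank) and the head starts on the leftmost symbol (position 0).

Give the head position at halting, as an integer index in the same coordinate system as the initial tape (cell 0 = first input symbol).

-2

state=A head=0 tape=__[x]z   (A,x)→(A,x,left)
state=A head=-1 tape=_[_]xz   (A,_)→(A,z,right)
state=A head=0 tape=_z[x]z   (A,x)→(A,x,left)
state=A head=-1 tape=_[z]xz   (A,z)→(H,_,left)
state=H head=-2 tape=[_]_xz
At halt the head is at cell -2.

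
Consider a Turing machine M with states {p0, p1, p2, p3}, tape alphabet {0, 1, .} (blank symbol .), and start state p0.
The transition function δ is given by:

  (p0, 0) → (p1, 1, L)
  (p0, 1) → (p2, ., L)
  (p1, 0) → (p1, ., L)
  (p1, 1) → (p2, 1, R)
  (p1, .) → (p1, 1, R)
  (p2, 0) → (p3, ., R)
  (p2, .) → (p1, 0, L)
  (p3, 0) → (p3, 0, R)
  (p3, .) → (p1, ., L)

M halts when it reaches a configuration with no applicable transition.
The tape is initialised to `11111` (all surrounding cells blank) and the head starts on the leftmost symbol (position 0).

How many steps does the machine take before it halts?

p0 | ..[1]1111   read 1 → write ., move L, go to p2
p2 | .[.].1111   read . → write 0, move L, go to p1
p1 | [.]0.1111   read . → write 1, move R, go to p1
p1 | 1[0].1111   read 0 → write ., move L, go to p1
p1 | [1]..1111   read 1 → write 1, move R, go to p2
p2 | 1[.].1111   read . → write 0, move L, go to p1
p1 | [1]0.1111   read 1 → write 1, move R, go to p2
p2 | 1[0].1111   read 0 → write ., move R, go to p3
p3 | 1.[.]1111   read . → write ., move L, go to p1
p1 | 1[.].1111   read . → write 1, move R, go to p1
p1 | 11[.]1111   read . → write 1, move R, go to p1
p1 | 111[1]111   read 1 → write 1, move R, go to p2
p2 | 1111[1]11
M halts after 12 transitions.

12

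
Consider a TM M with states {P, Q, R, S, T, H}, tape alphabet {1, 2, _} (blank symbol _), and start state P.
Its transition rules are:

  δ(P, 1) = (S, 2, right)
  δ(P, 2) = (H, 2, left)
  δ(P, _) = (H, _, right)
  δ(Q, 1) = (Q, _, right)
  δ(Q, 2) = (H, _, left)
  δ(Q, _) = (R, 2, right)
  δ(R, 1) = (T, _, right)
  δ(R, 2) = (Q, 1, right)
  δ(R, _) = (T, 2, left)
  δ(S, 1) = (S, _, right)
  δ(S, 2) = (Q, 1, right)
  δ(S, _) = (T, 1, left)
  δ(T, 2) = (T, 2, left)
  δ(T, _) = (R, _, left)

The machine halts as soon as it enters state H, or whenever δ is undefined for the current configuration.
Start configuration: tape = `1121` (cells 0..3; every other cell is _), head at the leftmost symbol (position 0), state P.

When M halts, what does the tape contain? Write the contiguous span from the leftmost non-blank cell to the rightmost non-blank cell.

12121

state=P head=0 tape=[1]121__   (P,1)→(S,2,right)
state=S head=1 tape=2[1]21__   (S,1)→(S,_,right)
state=S head=2 tape=2_[2]1__   (S,2)→(Q,1,right)
state=Q head=3 tape=2_1[1]__   (Q,1)→(Q,_,right)
state=Q head=4 tape=2_1_[_]_   (Q,_)→(R,2,right)
state=R head=5 tape=2_1_2[_]   (R,_)→(T,2,left)
state=T head=4 tape=2_1_[2]2   (T,2)→(T,2,left)
state=T head=3 tape=2_1[_]22   (T,_)→(R,_,left)
state=R head=2 tape=2_[1]_22   (R,1)→(T,_,right)
state=T head=3 tape=2__[_]22   (T,_)→(R,_,left)
state=R head=2 tape=2_[_]_22   (R,_)→(T,2,left)
state=T head=1 tape=2[_]2_22   (T,_)→(R,_,left)
state=R head=0 tape=[2]_2_22   (R,2)→(Q,1,right)
state=Q head=1 tape=1[_]2_22   (Q,_)→(R,2,right)
state=R head=2 tape=12[2]_22   (R,2)→(Q,1,right)
state=Q head=3 tape=121[_]22   (Q,_)→(R,2,right)
state=R head=4 tape=1212[2]2   (R,2)→(Q,1,right)
state=Q head=5 tape=12121[2]   (Q,2)→(H,_,left)
state=H head=4 tape=1212[1]_
The non-blank tape span at halt is 12121.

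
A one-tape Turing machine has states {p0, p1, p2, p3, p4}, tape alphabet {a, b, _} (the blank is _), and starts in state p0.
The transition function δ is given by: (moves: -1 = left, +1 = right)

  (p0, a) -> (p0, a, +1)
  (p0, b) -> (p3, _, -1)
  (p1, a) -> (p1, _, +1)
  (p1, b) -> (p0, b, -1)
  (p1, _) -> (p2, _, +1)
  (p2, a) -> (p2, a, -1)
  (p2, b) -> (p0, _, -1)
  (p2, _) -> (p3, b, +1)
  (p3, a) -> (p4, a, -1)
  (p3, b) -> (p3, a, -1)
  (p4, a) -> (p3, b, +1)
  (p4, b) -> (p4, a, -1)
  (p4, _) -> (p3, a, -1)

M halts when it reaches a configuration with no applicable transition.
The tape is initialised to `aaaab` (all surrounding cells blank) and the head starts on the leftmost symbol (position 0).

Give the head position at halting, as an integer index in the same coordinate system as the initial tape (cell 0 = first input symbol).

state=p0 head=0 tape=__[a]aaab   (p0,a)→(p0,a,+1)
state=p0 head=1 tape=__a[a]aab   (p0,a)→(p0,a,+1)
state=p0 head=2 tape=__aa[a]ab   (p0,a)→(p0,a,+1)
state=p0 head=3 tape=__aaa[a]b   (p0,a)→(p0,a,+1)
state=p0 head=4 tape=__aaaa[b]   (p0,b)→(p3,_,-1)
state=p3 head=3 tape=__aaa[a]_   (p3,a)→(p4,a,-1)
state=p4 head=2 tape=__aa[a]a_   (p4,a)→(p3,b,+1)
state=p3 head=3 tape=__aab[a]_   (p3,a)→(p4,a,-1)
state=p4 head=2 tape=__aa[b]a_   (p4,b)→(p4,a,-1)
state=p4 head=1 tape=__a[a]aa_   (p4,a)→(p3,b,+1)
state=p3 head=2 tape=__ab[a]a_   (p3,a)→(p4,a,-1)
state=p4 head=1 tape=__a[b]aa_   (p4,b)→(p4,a,-1)
state=p4 head=0 tape=__[a]aaa_   (p4,a)→(p3,b,+1)
state=p3 head=1 tape=__b[a]aa_   (p3,a)→(p4,a,-1)
state=p4 head=0 tape=__[b]aaa_   (p4,b)→(p4,a,-1)
state=p4 head=-1 tape=_[_]aaaa_   (p4,_)→(p3,a,-1)
state=p3 head=-2 tape=[_]aaaaa_
At halt the head is at cell -2.

-2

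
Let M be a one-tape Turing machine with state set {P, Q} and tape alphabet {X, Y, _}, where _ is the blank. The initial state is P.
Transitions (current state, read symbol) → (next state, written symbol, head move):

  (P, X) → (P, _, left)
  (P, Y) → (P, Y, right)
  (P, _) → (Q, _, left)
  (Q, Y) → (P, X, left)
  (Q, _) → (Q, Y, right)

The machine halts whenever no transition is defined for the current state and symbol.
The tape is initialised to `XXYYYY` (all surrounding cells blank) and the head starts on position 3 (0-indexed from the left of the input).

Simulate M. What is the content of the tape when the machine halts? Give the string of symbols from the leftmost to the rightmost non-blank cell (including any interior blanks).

YYYYX

state=P head=3 tape=__XXY[Y]YY_   (P,Y)→(P,Y,right)
state=P head=4 tape=__XXYY[Y]Y_   (P,Y)→(P,Y,right)
state=P head=5 tape=__XXYYY[Y]_   (P,Y)→(P,Y,right)
state=P head=6 tape=__XXYYYY[_]   (P,_)→(Q,_,left)
state=Q head=5 tape=__XXYYY[Y]_   (Q,Y)→(P,X,left)
state=P head=4 tape=__XXYY[Y]X_   (P,Y)→(P,Y,right)
state=P head=5 tape=__XXYYY[X]_   (P,X)→(P,_,left)
state=P head=4 tape=__XXYY[Y]__   (P,Y)→(P,Y,right)
state=P head=5 tape=__XXYYY[_]_   (P,_)→(Q,_,left)
state=Q head=4 tape=__XXYY[Y]__   (Q,Y)→(P,X,left)
state=P head=3 tape=__XXY[Y]X__   (P,Y)→(P,Y,right)
state=P head=4 tape=__XXYY[X]__   (P,X)→(P,_,left)
state=P head=3 tape=__XXY[Y]___   (P,Y)→(P,Y,right)
state=P head=4 tape=__XXYY[_]__   (P,_)→(Q,_,left)
state=Q head=3 tape=__XXY[Y]___   (Q,Y)→(P,X,left)
state=P head=2 tape=__XX[Y]X___   (P,Y)→(P,Y,right)
state=P head=3 tape=__XXY[X]___   (P,X)→(P,_,left)
state=P head=2 tape=__XX[Y]____   (P,Y)→(P,Y,right)
state=P head=3 tape=__XXY[_]___   (P,_)→(Q,_,left)
state=Q head=2 tape=__XX[Y]____   (Q,Y)→(P,X,left)
state=P head=1 tape=__X[X]X____   (P,X)→(P,_,left)
state=P head=0 tape=__[X]_X____   (P,X)→(P,_,left)
state=P head=-1 tape=_[_]__X____   (P,_)→(Q,_,left)
state=Q head=-2 tape=[_]___X____   (Q,_)→(Q,Y,right)
state=Q head=-1 tape=Y[_]__X____   (Q,_)→(Q,Y,right)
state=Q head=0 tape=YY[_]_X____   (Q,_)→(Q,Y,right)
state=Q head=1 tape=YYY[_]X____   (Q,_)→(Q,Y,right)
state=Q head=2 tape=YYYY[X]____
The non-blank tape span at halt is YYYYX.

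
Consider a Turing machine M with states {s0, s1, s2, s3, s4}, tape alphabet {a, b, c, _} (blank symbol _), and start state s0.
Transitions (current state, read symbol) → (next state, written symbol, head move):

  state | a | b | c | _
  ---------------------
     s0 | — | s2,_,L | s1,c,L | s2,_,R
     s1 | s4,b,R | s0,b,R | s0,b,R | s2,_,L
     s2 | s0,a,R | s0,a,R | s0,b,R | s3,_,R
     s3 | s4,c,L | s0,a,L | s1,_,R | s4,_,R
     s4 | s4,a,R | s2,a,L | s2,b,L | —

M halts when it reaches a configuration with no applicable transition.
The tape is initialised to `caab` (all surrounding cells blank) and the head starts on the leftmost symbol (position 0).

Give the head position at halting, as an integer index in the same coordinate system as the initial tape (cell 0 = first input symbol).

state=s0 head=0 tape=__[c]aab   (s0,c)→(s1,c,L)
state=s1 head=-1 tape=_[_]caab   (s1,_)→(s2,_,L)
state=s2 head=-2 tape=[_]_caab   (s2,_)→(s3,_,R)
state=s3 head=-1 tape=_[_]caab   (s3,_)→(s4,_,R)
state=s4 head=0 tape=__[c]aab   (s4,c)→(s2,b,L)
state=s2 head=-1 tape=_[_]baab   (s2,_)→(s3,_,R)
state=s3 head=0 tape=__[b]aab   (s3,b)→(s0,a,L)
state=s0 head=-1 tape=_[_]aaab   (s0,_)→(s2,_,R)
state=s2 head=0 tape=__[a]aab   (s2,a)→(s0,a,R)
state=s0 head=1 tape=__a[a]ab
At halt the head is at cell 1.

1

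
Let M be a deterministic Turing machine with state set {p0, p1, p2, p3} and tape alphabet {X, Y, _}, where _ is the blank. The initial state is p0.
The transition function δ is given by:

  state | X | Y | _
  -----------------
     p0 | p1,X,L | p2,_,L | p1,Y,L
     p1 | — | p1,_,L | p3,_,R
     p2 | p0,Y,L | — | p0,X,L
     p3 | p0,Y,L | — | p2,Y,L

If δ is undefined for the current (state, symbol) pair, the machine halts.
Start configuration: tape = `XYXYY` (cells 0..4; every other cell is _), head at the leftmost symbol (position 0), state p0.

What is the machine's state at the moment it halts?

p0 | __[X]YXYY   read X → write X, move L, go to p1
p1 | _[_]XYXYY   read _ → write _, move R, go to p3
p3 | __[X]YXYY   read X → write Y, move L, go to p0
p0 | _[_]YYXYY   read _ → write Y, move L, go to p1
p1 | [_]YYYXYY   read _ → write _, move R, go to p3
p3 | _[Y]YYXYY
No transition is defined for (p3, Y); M halts in state p3.

p3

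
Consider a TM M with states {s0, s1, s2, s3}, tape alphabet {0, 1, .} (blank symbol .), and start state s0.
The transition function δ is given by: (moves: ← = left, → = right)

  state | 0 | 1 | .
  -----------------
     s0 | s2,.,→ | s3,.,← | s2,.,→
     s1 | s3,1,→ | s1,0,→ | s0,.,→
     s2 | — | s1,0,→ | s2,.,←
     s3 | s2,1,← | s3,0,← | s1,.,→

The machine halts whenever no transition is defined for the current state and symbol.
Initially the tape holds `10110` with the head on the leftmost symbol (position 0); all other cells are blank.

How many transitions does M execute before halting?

state=s0 head=0 tape=.[1]0110....   (s0,1)→(s3,.,←)
state=s3 head=-1 tape=[.].0110....   (s3,.)→(s1,.,→)
state=s1 head=0 tape=.[.]0110....   (s1,.)→(s0,.,→)
state=s0 head=1 tape=..[0]110....   (s0,0)→(s2,.,→)
state=s2 head=2 tape=...[1]10....   (s2,1)→(s1,0,→)
state=s1 head=3 tape=...0[1]0....   (s1,1)→(s1,0,→)
state=s1 head=4 tape=...00[0]....   (s1,0)→(s3,1,→)
state=s3 head=5 tape=...001[.]...   (s3,.)→(s1,.,→)
state=s1 head=6 tape=...001.[.]..   (s1,.)→(s0,.,→)
state=s0 head=7 tape=...001..[.].   (s0,.)→(s2,.,→)
state=s2 head=8 tape=...001...[.]   (s2,.)→(s2,.,←)
state=s2 head=7 tape=...001..[.].   (s2,.)→(s2,.,←)
state=s2 head=6 tape=...001.[.]..   (s2,.)→(s2,.,←)
state=s2 head=5 tape=...001[.]...   (s2,.)→(s2,.,←)
state=s2 head=4 tape=...00[1]....   (s2,1)→(s1,0,→)
state=s1 head=5 tape=...000[.]...   (s1,.)→(s0,.,→)
state=s0 head=6 tape=...000.[.]..   (s0,.)→(s2,.,→)
state=s2 head=7 tape=...000..[.].   (s2,.)→(s2,.,←)
state=s2 head=6 tape=...000.[.]..   (s2,.)→(s2,.,←)
state=s2 head=5 tape=...000[.]...   (s2,.)→(s2,.,←)
state=s2 head=4 tape=...00[0]....
M halts after 20 transitions.

20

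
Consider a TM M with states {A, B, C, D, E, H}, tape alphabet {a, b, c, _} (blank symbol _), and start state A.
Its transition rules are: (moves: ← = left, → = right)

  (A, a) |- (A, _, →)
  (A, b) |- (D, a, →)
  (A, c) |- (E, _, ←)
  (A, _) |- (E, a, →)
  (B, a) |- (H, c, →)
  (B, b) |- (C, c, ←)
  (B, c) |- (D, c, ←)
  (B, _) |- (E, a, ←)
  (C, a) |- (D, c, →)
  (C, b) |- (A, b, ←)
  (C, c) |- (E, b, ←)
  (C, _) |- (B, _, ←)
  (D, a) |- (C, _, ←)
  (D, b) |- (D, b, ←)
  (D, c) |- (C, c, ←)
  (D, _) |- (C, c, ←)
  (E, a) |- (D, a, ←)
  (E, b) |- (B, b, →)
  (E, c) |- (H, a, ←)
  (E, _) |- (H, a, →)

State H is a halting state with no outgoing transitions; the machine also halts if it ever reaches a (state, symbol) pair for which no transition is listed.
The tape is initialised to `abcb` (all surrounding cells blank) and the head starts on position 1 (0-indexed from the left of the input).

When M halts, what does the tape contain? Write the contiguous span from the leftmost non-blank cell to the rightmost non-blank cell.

aa_cabcb

state=A head=1 tape=____a[b]cb   (A,b)→(D,a,→)
state=D head=2 tape=____aa[c]b   (D,c)→(C,c,←)
state=C head=1 tape=____a[a]cb   (C,a)→(D,c,→)
state=D head=2 tape=____ac[c]b   (D,c)→(C,c,←)
state=C head=1 tape=____a[c]cb   (C,c)→(E,b,←)
state=E head=0 tape=____[a]bcb   (E,a)→(D,a,←)
state=D head=-1 tape=___[_]abcb   (D,_)→(C,c,←)
state=C head=-2 tape=__[_]cabcb   (C,_)→(B,_,←)
state=B head=-3 tape=_[_]_cabcb   (B,_)→(E,a,←)
state=E head=-4 tape=[_]a_cabcb   (E,_)→(H,a,→)
state=H head=-3 tape=a[a]_cabcb
The non-blank tape span at halt is aa_cabcb.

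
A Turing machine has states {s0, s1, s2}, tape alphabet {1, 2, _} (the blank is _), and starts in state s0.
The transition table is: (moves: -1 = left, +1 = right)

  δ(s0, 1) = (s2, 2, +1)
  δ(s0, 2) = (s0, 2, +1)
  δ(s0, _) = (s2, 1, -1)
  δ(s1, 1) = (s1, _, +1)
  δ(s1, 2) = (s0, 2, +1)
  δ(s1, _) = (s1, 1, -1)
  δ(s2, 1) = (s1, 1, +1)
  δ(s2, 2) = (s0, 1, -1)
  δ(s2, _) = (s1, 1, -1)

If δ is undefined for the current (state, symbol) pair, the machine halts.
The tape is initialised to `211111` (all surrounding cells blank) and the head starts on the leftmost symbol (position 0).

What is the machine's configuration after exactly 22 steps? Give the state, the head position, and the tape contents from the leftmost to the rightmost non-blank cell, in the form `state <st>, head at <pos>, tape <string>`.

state s0, head at 2, tape 22111111

state=s0 head=0 tape=[2]11111__   (s0,2)→(s0,2,+1)
state=s0 head=1 tape=2[1]1111__   (s0,1)→(s2,2,+1)
state=s2 head=2 tape=22[1]111__   (s2,1)→(s1,1,+1)
state=s1 head=3 tape=221[1]11__   (s1,1)→(s1,_,+1)
state=s1 head=4 tape=221_[1]1__   (s1,1)→(s1,_,+1)
state=s1 head=5 tape=221__[1]__   (s1,1)→(s1,_,+1)
state=s1 head=6 tape=221___[_]_   (s1,_)→(s1,1,-1)
state=s1 head=5 tape=221__[_]1_   (s1,_)→(s1,1,-1)
state=s1 head=4 tape=221_[_]11_   (s1,_)→(s1,1,-1)
state=s1 head=3 tape=221[_]111_   (s1,_)→(s1,1,-1)
state=s1 head=2 tape=22[1]1111_   (s1,1)→(s1,_,+1)
state=s1 head=3 tape=22_[1]111_   (s1,1)→(s1,_,+1)
state=s1 head=4 tape=22__[1]11_   (s1,1)→(s1,_,+1)
state=s1 head=5 tape=22___[1]1_   (s1,1)→(s1,_,+1)
state=s1 head=6 tape=22____[1]_   (s1,1)→(s1,_,+1)
state=s1 head=7 tape=22_____[_]   (s1,_)→(s1,1,-1)
state=s1 head=6 tape=22____[_]1   (s1,_)→(s1,1,-1)
state=s1 head=5 tape=22___[_]11   (s1,_)→(s1,1,-1)
state=s1 head=4 tape=22__[_]111   (s1,_)→(s1,1,-1)
state=s1 head=3 tape=22_[_]1111   (s1,_)→(s1,1,-1)
state=s1 head=2 tape=22[_]11111   (s1,_)→(s1,1,-1)
state=s1 head=1 tape=2[2]111111   (s1,2)→(s0,2,+1)
state=s0 head=2 tape=22[1]11111
After 22 steps: state s0, head at 2, tape 22111111.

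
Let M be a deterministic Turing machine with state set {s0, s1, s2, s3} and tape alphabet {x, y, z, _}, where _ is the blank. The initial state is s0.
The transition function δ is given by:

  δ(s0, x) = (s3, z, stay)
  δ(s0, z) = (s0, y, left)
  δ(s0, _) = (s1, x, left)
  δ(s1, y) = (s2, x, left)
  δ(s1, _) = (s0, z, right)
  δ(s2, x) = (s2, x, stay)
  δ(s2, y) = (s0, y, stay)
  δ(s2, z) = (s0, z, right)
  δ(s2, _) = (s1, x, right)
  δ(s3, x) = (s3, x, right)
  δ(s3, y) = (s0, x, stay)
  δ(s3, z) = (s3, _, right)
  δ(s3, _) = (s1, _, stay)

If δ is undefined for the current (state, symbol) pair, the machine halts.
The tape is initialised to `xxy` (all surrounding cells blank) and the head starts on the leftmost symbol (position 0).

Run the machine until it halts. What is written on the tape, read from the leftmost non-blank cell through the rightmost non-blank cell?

x_zx

state=s0 head=0 tape=[x]xy__   (s0,x)→(s3,z,stay)
state=s3 head=0 tape=[z]xy__   (s3,z)→(s3,_,right)
state=s3 head=1 tape=_[x]y__   (s3,x)→(s3,x,right)
state=s3 head=2 tape=_x[y]__   (s3,y)→(s0,x,stay)
state=s0 head=2 tape=_x[x]__   (s0,x)→(s3,z,stay)
state=s3 head=2 tape=_x[z]__   (s3,z)→(s3,_,right)
state=s3 head=3 tape=_x_[_]_   (s3,_)→(s1,_,stay)
state=s1 head=3 tape=_x_[_]_   (s1,_)→(s0,z,right)
state=s0 head=4 tape=_x_z[_]   (s0,_)→(s1,x,left)
state=s1 head=3 tape=_x_[z]x
The non-blank tape span at halt is x_zx.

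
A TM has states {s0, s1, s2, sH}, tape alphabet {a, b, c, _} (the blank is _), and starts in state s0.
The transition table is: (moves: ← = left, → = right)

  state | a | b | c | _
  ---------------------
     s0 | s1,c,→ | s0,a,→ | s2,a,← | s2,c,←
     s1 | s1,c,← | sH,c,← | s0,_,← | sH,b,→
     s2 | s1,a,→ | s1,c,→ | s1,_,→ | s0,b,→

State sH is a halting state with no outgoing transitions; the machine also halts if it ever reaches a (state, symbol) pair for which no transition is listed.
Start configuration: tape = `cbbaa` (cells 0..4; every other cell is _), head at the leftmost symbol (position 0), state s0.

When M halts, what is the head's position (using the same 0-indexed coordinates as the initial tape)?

state=s0 head=0 tape=_[c]bbaa   (s0,c)→(s2,a,←)
state=s2 head=-1 tape=[_]abbaa   (s2,_)→(s0,b,→)
state=s0 head=0 tape=b[a]bbaa   (s0,a)→(s1,c,→)
state=s1 head=1 tape=bc[b]baa   (s1,b)→(sH,c,←)
state=sH head=0 tape=b[c]cbaa
At halt the head is at cell 0.

0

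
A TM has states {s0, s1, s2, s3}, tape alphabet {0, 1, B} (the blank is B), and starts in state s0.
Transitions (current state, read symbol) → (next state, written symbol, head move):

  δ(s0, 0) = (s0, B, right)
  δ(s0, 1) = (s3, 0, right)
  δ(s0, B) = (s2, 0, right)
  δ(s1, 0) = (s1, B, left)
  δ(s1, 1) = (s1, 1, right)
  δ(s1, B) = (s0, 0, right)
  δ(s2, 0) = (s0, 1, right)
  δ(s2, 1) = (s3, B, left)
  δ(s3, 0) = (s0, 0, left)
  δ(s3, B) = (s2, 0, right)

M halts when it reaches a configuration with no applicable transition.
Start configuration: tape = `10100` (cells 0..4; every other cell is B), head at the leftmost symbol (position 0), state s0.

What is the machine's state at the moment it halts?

state=s0 head=0 tape=[1]0100BB   (s0,1)→(s3,0,right)
state=s3 head=1 tape=0[0]100BB   (s3,0)→(s0,0,left)
state=s0 head=0 tape=[0]0100BB   (s0,0)→(s0,B,right)
state=s0 head=1 tape=B[0]100BB   (s0,0)→(s0,B,right)
state=s0 head=2 tape=BB[1]00BB   (s0,1)→(s3,0,right)
state=s3 head=3 tape=BB0[0]0BB   (s3,0)→(s0,0,left)
state=s0 head=2 tape=BB[0]00BB   (s0,0)→(s0,B,right)
state=s0 head=3 tape=BBB[0]0BB   (s0,0)→(s0,B,right)
state=s0 head=4 tape=BBBB[0]BB   (s0,0)→(s0,B,right)
state=s0 head=5 tape=BBBBB[B]B   (s0,B)→(s2,0,right)
state=s2 head=6 tape=BBBBB0[B]
No transition is defined for (s2, B); M halts in state s2.

s2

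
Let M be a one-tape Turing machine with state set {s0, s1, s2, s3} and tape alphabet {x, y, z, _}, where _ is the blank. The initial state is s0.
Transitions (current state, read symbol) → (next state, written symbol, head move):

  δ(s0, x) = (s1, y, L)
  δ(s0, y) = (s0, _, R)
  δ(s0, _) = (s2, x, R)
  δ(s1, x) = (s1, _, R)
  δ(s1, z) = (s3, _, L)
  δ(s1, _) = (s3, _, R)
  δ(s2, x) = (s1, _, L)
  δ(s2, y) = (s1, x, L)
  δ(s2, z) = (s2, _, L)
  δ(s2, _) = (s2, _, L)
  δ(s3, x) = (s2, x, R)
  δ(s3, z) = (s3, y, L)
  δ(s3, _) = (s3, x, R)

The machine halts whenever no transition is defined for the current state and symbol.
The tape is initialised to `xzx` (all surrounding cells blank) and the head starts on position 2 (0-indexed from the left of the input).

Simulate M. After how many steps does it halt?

8

state=s0 head=2 tape=_xz[x]   (s0,x)→(s1,y,L)
state=s1 head=1 tape=_x[z]y   (s1,z)→(s3,_,L)
state=s3 head=0 tape=_[x]_y   (s3,x)→(s2,x,R)
state=s2 head=1 tape=_x[_]y   (s2,_)→(s2,_,L)
state=s2 head=0 tape=_[x]_y   (s2,x)→(s1,_,L)
state=s1 head=-1 tape=[_]__y   (s1,_)→(s3,_,R)
state=s3 head=0 tape=_[_]_y   (s3,_)→(s3,x,R)
state=s3 head=1 tape=_x[_]y   (s3,_)→(s3,x,R)
state=s3 head=2 tape=_xx[y]
M halts after 8 transitions.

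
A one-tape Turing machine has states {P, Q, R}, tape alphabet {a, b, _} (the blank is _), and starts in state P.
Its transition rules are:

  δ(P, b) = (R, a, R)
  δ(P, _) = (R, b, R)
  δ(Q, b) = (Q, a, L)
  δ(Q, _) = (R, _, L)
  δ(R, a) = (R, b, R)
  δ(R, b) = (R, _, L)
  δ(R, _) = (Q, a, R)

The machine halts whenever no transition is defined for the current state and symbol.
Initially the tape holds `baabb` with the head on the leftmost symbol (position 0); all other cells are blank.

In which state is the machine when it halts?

state=P head=0 tape=[b]aabb   (P,b)→(R,a,R)
state=R head=1 tape=a[a]abb   (R,a)→(R,b,R)
state=R head=2 tape=ab[a]bb   (R,a)→(R,b,R)
state=R head=3 tape=abb[b]b   (R,b)→(R,_,L)
state=R head=2 tape=ab[b]_b   (R,b)→(R,_,L)
state=R head=1 tape=a[b]__b   (R,b)→(R,_,L)
state=R head=0 tape=[a]___b   (R,a)→(R,b,R)
state=R head=1 tape=b[_]__b   (R,_)→(Q,a,R)
state=Q head=2 tape=ba[_]_b   (Q,_)→(R,_,L)
state=R head=1 tape=b[a]__b   (R,a)→(R,b,R)
state=R head=2 tape=bb[_]_b   (R,_)→(Q,a,R)
state=Q head=3 tape=bba[_]b   (Q,_)→(R,_,L)
state=R head=2 tape=bb[a]_b   (R,a)→(R,b,R)
state=R head=3 tape=bbb[_]b   (R,_)→(Q,a,R)
state=Q head=4 tape=bbba[b]   (Q,b)→(Q,a,L)
state=Q head=3 tape=bbb[a]a
No transition is defined for (Q, a); M halts in state Q.

Q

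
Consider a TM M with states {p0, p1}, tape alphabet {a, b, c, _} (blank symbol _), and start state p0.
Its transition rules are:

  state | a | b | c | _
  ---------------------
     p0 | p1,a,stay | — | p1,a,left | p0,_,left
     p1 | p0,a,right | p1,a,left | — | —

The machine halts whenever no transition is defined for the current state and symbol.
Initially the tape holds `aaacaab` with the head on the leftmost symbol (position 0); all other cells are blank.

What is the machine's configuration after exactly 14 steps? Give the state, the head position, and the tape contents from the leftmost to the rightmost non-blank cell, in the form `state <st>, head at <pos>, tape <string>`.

state p0, head at 6, tape aaaaaab

p0 | [a]aacaab   read a → write a, move stay, go to p1
p1 | [a]aacaab   read a → write a, move right, go to p0
p0 | a[a]acaab   read a → write a, move stay, go to p1
p1 | a[a]acaab   read a → write a, move right, go to p0
p0 | aa[a]caab   read a → write a, move stay, go to p1
p1 | aa[a]caab   read a → write a, move right, go to p0
p0 | aaa[c]aab   read c → write a, move left, go to p1
p1 | aa[a]aaab   read a → write a, move right, go to p0
p0 | aaa[a]aab   read a → write a, move stay, go to p1
p1 | aaa[a]aab   read a → write a, move right, go to p0
p0 | aaaa[a]ab   read a → write a, move stay, go to p1
p1 | aaaa[a]ab   read a → write a, move right, go to p0
p0 | aaaaa[a]b   read a → write a, move stay, go to p1
p1 | aaaaa[a]b   read a → write a, move right, go to p0
p0 | aaaaaa[b]
After 14 steps: state p0, head at 6, tape aaaaaab.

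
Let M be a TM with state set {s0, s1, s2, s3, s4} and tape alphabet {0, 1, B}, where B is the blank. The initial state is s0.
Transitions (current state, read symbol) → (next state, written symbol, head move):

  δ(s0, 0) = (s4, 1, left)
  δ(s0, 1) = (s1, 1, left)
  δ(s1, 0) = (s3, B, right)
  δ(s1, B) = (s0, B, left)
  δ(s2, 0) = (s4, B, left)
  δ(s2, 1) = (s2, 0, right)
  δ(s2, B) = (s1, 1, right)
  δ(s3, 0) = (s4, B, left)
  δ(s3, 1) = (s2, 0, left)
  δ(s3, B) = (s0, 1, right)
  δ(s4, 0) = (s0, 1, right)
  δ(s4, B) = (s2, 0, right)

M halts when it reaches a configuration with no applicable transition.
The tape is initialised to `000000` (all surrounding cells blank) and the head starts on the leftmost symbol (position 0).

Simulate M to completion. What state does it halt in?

s0 | B[0]00000   read 0 → write 1, move left, go to s4
s4 | [B]100000   read B → write 0, move right, go to s2
s2 | 0[1]00000   read 1 → write 0, move right, go to s2
s2 | 00[0]0000   read 0 → write B, move left, go to s4
s4 | 0[0]B0000   read 0 → write 1, move right, go to s0
s0 | 01[B]0000
No transition is defined for (s0, B); M halts in state s0.

s0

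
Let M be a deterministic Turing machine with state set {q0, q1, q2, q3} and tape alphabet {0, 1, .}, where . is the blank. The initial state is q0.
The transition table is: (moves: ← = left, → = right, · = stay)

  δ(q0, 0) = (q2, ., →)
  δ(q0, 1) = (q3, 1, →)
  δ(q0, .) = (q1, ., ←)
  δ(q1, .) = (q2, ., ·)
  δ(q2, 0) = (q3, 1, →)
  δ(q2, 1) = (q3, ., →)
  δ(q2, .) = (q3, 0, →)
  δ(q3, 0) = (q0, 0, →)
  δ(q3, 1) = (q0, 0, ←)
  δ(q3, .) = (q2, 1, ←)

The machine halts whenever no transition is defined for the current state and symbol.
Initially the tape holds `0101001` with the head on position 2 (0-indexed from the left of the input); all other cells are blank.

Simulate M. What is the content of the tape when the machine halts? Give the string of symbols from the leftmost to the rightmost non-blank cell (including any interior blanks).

01..0.10.10

q0 | 01[0]1001.....   read 0 → write ., move →, go to q2
q2 | 01.[1]001.....   read 1 → write ., move →, go to q3
q3 | 01..[0]01.....   read 0 → write 0, move →, go to q0
q0 | 01..0[0]1.....   read 0 → write ., move →, go to q2
q2 | 01..0.[1].....   read 1 → write ., move →, go to q3
q3 | 01..0..[.]....   read . → write 1, move ←, go to q2
q2 | 01..0.[.]1....   read . → write 0, move →, go to q3
q3 | 01..0.0[1]....   read 1 → write 0, move ←, go to q0
q0 | 01..0.[0]0....   read 0 → write ., move →, go to q2
q2 | 01..0..[0]....   read 0 → write 1, move →, go to q3
q3 | 01..0..1[.]...   read . → write 1, move ←, go to q2
q2 | 01..0..[1]1...   read 1 → write ., move →, go to q3
q3 | 01..0...[1]...   read 1 → write 0, move ←, go to q0
q0 | 01..0..[.]0...   read . → write ., move ←, go to q1
q1 | 01..0.[.].0...   read . → write ., move ·, go to q2
q2 | 01..0.[.].0...   read . → write 0, move →, go to q3
q3 | 01..0.0[.]0...   read . → write 1, move ←, go to q2
q2 | 01..0.[0]10...   read 0 → write 1, move →, go to q3
q3 | 01..0.1[1]0...   read 1 → write 0, move ←, go to q0
q0 | 01..0.[1]00...   read 1 → write 1, move →, go to q3
q3 | 01..0.1[0]0...   read 0 → write 0, move →, go to q0
q0 | 01..0.10[0]...   read 0 → write ., move →, go to q2
q2 | 01..0.10.[.]..   read . → write 0, move →, go to q3
q3 | 01..0.10.0[.].   read . → write 1, move ←, go to q2
q2 | 01..0.10.[0]1.   read 0 → write 1, move →, go to q3
q3 | 01..0.10.1[1].   read 1 → write 0, move ←, go to q0
q0 | 01..0.10.[1]0.   read 1 → write 1, move →, go to q3
q3 | 01..0.10.1[0].   read 0 → write 0, move →, go to q0
q0 | 01..0.10.10[.]   read . → write ., move ←, go to q1
q1 | 01..0.10.1[0].
The non-blank tape span at halt is 01..0.10.10.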